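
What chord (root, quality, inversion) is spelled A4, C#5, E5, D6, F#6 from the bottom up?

D major ninth, second inversion

The distinct note names are A, C#, E, D, F#. Stacked in thirds they read D–F#–A–C#–E, which is a major ninth chord on D.
The lowest note is A, the fifth of the chord, so this is second inversion.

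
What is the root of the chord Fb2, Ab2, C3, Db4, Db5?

Db

Fb, Ab, C, Db are the tones of a Db minor-major seventh chord (Db–Fb–Ab–C), making Db the root.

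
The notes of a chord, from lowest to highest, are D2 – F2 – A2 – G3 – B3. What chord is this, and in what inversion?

G dominant ninth, second inversion

Reducing to letter names: D, F, A, G, B. These stack in thirds as G–B–D–F–A — a G dominant ninth chord.
D is the fifth of G dominant ninth; fifth in the bass means second inversion.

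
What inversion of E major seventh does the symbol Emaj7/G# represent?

Emaj7/G# means E major seventh with G# in the bass. G# is the third of E major seventh (E–G#–B–D#), so this is first inversion.

first inversion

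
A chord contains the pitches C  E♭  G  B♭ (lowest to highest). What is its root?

C

The distinct letter names are C, Eb, G, Bb. Arranged as a stack of thirds they read C–Eb–G–Bb, so C is the root (a C minor seventh chord).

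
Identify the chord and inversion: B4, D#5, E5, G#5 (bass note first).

E major seventh, second inversion

Reducing to letter names: B, D#, E, G#. These stack in thirds as E–G#–B–D# — an E major seventh chord.
The lowest note is B, the fifth of the chord, so this is second inversion (figured bass 4/3).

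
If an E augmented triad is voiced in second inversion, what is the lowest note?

B#

E augmented is E–G#–B#. Second inversion places the fifth in the bass: B#.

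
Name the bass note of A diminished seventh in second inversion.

In second inversion the fifth is lowest. For A diminished seventh (A–C–Eb–Gb) that is Eb.

Eb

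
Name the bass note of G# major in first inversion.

B#

The third of G# major (G#–B#–D#) is B#; that is the bass in first inversion.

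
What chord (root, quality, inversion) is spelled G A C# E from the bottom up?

A dominant seventh, third inversion

The pitch classes G, A, C#, E arrange in thirds as A–C#–E–G: an A dominant seventh chord.
The lowest note is G, the seventh of the chord, so this is third inversion (figured bass 4/2).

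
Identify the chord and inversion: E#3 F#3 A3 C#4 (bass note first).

Reducing to letter names: E#, F#, A, C#. These stack in thirds as F#–A–C#–E# — an F# minor-major seventh chord.
The lowest note is E#, the seventh of the chord, so this is third inversion (figured bass 4/2).

F# minor-major seventh, third inversion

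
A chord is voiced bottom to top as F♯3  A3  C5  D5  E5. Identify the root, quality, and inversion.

The distinct note names are F#, A, C, D, E. Stacked in thirds they read D–F#–A–C–E, which is a dominant ninth chord on D.
With the third (F#) in the bass, the chord is in first inversion.

D dominant ninth, first inversion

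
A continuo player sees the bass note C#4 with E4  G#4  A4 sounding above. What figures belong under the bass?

The notes C#, E, G#, A stack in thirds as A–C#–E–G# — an A major seventh chord. The bass C# is the third, so this is first inversion: figured 6/5.

6/5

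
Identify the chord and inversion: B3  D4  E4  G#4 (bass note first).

E dominant seventh, second inversion

The pitch classes B, D, E, G# arrange in thirds as E–G#–B–D: an E dominant seventh chord.
B is the fifth of E dominant seventh; fifth in the bass means second inversion (figured bass 4/3).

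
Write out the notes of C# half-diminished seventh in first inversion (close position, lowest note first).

E, G, B, C#

The chord tones are C#–E–G–B. With the third (E) lowest for first inversion: E, G, B, C#.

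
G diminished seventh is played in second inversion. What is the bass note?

Db

The fifth of G diminished seventh (G–Bb–Db–Fb) is Db; that is the bass in second inversion.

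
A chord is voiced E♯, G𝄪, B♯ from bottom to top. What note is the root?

E#

Reordering E#, G##, B# into stacked thirds gives E#–G##–B#; the bottom of that stack, E#, is the root.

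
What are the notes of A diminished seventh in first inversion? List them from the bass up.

C, Eb, Gb, A

The chord tones are A–C–Eb–Gb. With the third (C) lowest for first inversion: C, Eb, Gb, A.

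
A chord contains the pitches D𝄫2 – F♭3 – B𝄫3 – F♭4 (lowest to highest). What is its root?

Bbb

The distinct letter names are Dbb, Fb, Bbb. Arranged as a stack of thirds they read Bbb–Dbb–Fb, so Bbb is the root (a Bbb minor triad).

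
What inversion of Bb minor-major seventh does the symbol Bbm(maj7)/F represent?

second inversion

Bbm(maj7)/F means Bb minor-major seventh with F in the bass. F is the fifth of Bb minor-major seventh (Bb–Db–F–A), so this is second inversion.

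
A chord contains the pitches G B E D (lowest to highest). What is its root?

G, B, E, D are the tones of an E minor seventh chord (E–G–B–D), making E the root.

E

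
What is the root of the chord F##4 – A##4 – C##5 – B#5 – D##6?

Reordering F##, A##, C##, B#, D## into stacked thirds gives B#–D##–F##–A##–C##; the bottom of that stack, B#, is the root.

B#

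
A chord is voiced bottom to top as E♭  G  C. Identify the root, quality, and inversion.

C minor, first inversion

The pitch classes Eb, G, C arrange in thirds as C–Eb–G: a C minor triad.
With the third (Eb) in the bass, the chord is in first inversion (figured bass 6).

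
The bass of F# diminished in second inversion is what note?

F# diminished is F#–A–C. Second inversion places the fifth in the bass: C.

C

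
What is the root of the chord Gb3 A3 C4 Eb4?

A

Reordering Gb, A, C, Eb into stacked thirds gives A–C–Eb–Gb; the bottom of that stack, A, is the root.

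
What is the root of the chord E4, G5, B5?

The distinct letter names are E, G, B. Arranged as a stack of thirds they read E–G–B, so E is the root (an E minor triad).

E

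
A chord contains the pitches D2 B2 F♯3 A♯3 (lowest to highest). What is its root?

B

Reordering D, B, F#, A# into stacked thirds gives B–D–F#–A#; the bottom of that stack, B, is the root.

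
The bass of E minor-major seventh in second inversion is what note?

B

The fifth of E minor-major seventh (E–G–B–D#) is B; that is the bass in second inversion.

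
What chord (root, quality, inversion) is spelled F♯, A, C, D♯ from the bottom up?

D# diminished seventh, first inversion

The pitch classes F#, A, C, D# arrange in thirds as D#–F#–A–C: a D# diminished seventh chord.
F# is the third of D# diminished seventh; third in the bass means first inversion (figured bass 6/5).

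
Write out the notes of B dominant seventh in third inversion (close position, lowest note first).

The chord tones are B–D#–F#–A. With the seventh (A) lowest for third inversion: A, B, D#, F#.

A, B, D#, F#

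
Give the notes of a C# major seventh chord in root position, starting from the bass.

C#, E#, G#, B#

Spelling C# major seventh: C#–E#–G#–B#. In root position the root is bass, giving C#, E#, G#, B# from the bottom.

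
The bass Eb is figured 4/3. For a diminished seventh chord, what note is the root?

A

The figures 4/3 mean the fifth of the chord is in the bass. If Eb is the fifth of a diminished seventh chord, the root is A (chord tones A–C–Eb–Gb).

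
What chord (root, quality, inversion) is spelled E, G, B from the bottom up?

E minor, root position

The pitch classes E, G, B arrange in thirds as E–G–B: an E minor triad.
The lowest note is E, the root of the chord, so this is root position (figured bass 5/3).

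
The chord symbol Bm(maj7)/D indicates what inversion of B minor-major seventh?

first inversion

Bm(maj7)/D means B minor-major seventh with D in the bass. D is the third of B minor-major seventh (B–D–F#–A#), so this is first inversion.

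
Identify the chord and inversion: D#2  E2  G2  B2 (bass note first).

The pitch classes D#, E, G, B arrange in thirds as E–G–B–D#: an E minor-major seventh chord.
The lowest note is D#, the seventh of the chord, so this is third inversion (figured bass 4/2).

E minor-major seventh, third inversion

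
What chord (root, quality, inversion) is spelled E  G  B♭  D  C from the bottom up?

C dominant ninth, first inversion

The distinct note names are E, G, Bb, D, C. Stacked in thirds they read C–E–G–Bb–D, which is a dominant ninth chord on C.
E is the third of C dominant ninth; third in the bass means first inversion.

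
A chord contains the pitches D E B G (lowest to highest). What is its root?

E

Reordering D, E, B, G into stacked thirds gives E–G–B–D; the bottom of that stack, E, is the root.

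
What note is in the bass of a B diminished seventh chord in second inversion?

F

The fifth of B diminished seventh (B–D–F–Ab) is F; that is the bass in second inversion.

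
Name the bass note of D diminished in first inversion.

F

D diminished is D–F–Ab. First inversion places the third in the bass: F.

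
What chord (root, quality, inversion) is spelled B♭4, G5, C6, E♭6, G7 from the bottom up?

Reducing to letter names: Bb, G, C, Eb. These stack in thirds as C–Eb–G–Bb — a C minor seventh chord.
With the seventh (Bb) in the bass, the chord is in third inversion (figured bass 4/2).

C minor seventh, third inversion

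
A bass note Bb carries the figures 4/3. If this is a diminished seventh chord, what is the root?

E

The figures 4/3 mean the fifth of the chord is in the bass. If Bb is the fifth of a diminished seventh chord, the root is E (chord tones E–G–Bb–Db).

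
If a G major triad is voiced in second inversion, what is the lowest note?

G major is G–B–D. Second inversion places the fifth in the bass: D.

D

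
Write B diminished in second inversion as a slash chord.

Second inversion of B diminished has the fifth (F) in the bass. As a slash chord: Bdim/F.

Bdim/F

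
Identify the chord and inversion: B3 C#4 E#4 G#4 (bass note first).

C# dominant seventh, third inversion

The distinct note names are B, C#, E#, G#. Stacked in thirds they read C#–E#–G#–B, which is a dominant seventh chord on C#.
With the seventh (B) in the bass, the chord is in third inversion (figured bass 4/2).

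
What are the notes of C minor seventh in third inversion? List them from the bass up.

Bb, C, Eb, G

Spelling C minor seventh: C–Eb–G–Bb. In third inversion the seventh is bass, giving Bb, C, Eb, G from the bottom.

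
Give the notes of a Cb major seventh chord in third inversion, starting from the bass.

The chord tones are Cb–Eb–Gb–Bb. With the seventh (Bb) lowest for third inversion: Bb, Cb, Eb, Gb.

Bb, Cb, Eb, Gb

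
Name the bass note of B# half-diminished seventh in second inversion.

F#

B# half-diminished seventh is B#–D#–F#–A#. Second inversion places the fifth in the bass: F#.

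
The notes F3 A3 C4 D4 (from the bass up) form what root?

D

F, A, C, D are the tones of a D minor seventh chord (D–F–A–C), making D the root.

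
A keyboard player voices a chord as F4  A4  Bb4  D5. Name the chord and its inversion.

Reducing to letter names: F, A, Bb, D. These stack in thirds as Bb–D–F–A — a Bb major seventh chord.
F is the fifth of Bb major seventh; fifth in the bass means second inversion (figured bass 4/3).

Bb major seventh, second inversion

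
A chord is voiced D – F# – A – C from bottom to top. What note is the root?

Reordering D, F#, A, C into stacked thirds gives D–F#–A–C; the bottom of that stack, D, is the root.

D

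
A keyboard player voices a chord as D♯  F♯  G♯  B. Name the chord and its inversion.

The pitch classes D#, F#, G#, B arrange in thirds as G#–B–D#–F#: a G# minor seventh chord.
With the fifth (D#) in the bass, the chord is in second inversion (figured bass 4/3).

G# minor seventh, second inversion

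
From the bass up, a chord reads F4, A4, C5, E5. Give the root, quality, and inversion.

The distinct note names are F, A, C, E. Stacked in thirds they read F–A–C–E, which is a major seventh chord on F.
The lowest note is F, the root of the chord, so this is root position (figured bass 7).

F major seventh, root position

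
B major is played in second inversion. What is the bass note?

F#

B major is B–D#–F#. Second inversion places the fifth in the bass: F#.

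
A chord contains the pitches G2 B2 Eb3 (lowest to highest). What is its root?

G, B, Eb are the tones of an Eb augmented triad (Eb–G–B), making Eb the root.

Eb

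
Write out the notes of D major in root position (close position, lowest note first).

D, F#, A

D major is D–F#–A. Root position puts the root (D) in the bass, with the remaining tones above: D, F#, A.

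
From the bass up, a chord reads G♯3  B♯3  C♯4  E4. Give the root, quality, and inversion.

Reducing to letter names: G#, B#, C#, E. These stack in thirds as C#–E–G#–B# — a C# minor-major seventh chord.
G# is the fifth of C# minor-major seventh; fifth in the bass means second inversion (figured bass 4/3).

C# minor-major seventh, second inversion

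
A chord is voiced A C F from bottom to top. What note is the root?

F

The distinct letter names are A, C, F. Arranged as a stack of thirds they read F–A–C, so F is the root (an F major triad).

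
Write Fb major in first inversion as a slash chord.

Fb/Ab

First inversion of Fb major has the third (Ab) in the bass. As a slash chord: Fb/Ab.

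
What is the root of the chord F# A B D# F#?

B

Reordering F#, A, B, D# into stacked thirds gives B–D#–F#–A; the bottom of that stack, B, is the root.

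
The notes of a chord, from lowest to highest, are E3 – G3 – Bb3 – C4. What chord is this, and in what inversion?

C dominant seventh, first inversion

The distinct note names are E, G, Bb, C. Stacked in thirds they read C–E–G–Bb, which is a dominant seventh chord on C.
With the third (E) in the bass, the chord is in first inversion (figured bass 6/5).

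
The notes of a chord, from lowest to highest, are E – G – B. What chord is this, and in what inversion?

E minor, root position

Reducing to letter names: E, G, B. These stack in thirds as E–G–B — an E minor triad.
The lowest note is E, the root of the chord, so this is root position (figured bass 5/3).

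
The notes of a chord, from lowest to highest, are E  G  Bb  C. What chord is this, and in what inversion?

C dominant seventh, first inversion

The distinct note names are E, G, Bb, C. Stacked in thirds they read C–E–G–Bb, which is a dominant seventh chord on C.
The lowest note is E, the third of the chord, so this is first inversion (figured bass 6/5).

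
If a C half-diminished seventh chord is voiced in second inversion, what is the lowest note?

Gb

The fifth of C half-diminished seventh (C–Eb–Gb–Bb) is Gb; that is the bass in second inversion.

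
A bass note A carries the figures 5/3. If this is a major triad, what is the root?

The figures 5/3 mean the root of the chord is in the bass. If A is the root of a major triad, the root is A (chord tones A–C#–E).

A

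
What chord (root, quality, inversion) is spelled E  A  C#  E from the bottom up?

The distinct note names are E, A, C#. Stacked in thirds they read A–C#–E, which is a major triad on A.
With the fifth (E) in the bass, the chord is in second inversion (figured bass 6/4).

A major, second inversion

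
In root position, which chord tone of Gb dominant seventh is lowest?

In root position the root is lowest. For Gb dominant seventh (Gb–Bb–Db–Fb) that is Gb.

Gb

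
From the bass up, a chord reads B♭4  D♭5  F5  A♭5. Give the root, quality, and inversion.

The distinct note names are Bb, Db, F, Ab. Stacked in thirds they read Bb–Db–F–Ab, which is a minor seventh chord on Bb.
The lowest note is Bb, the root of the chord, so this is root position (figured bass 7).

Bb minor seventh, root position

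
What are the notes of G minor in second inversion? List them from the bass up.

D, G, Bb

G minor is G–Bb–D. Second inversion puts the fifth (D) in the bass, with the remaining tones above: D, G, Bb.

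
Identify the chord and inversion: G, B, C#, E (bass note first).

Reducing to letter names: G, B, C#, E. These stack in thirds as C#–E–G–B — a C# half-diminished seventh chord.
The lowest note is G, the fifth of the chord, so this is second inversion (figured bass 4/3).

C# half-diminished seventh, second inversion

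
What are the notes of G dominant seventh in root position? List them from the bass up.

G, B, D, F

The chord tones are G–B–D–F. With the root (G) lowest for root position: G, B, D, F.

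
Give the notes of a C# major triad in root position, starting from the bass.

C# major is C#–E#–G#. Root position puts the root (C#) in the bass, with the remaining tones above: C#, E#, G#.

C#, E#, G#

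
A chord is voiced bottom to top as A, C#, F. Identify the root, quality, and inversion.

The pitch classes A, C#, F arrange in thirds as F–A–C#: an F augmented triad.
A is the third of F augmented; third in the bass means first inversion (figured bass 6).

F augmented, first inversion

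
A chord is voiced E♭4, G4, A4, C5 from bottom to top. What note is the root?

A

Reordering Eb, G, A, C into stacked thirds gives A–C–Eb–G; the bottom of that stack, A, is the root.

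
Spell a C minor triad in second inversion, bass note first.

Spelling C minor: C–Eb–G. In second inversion the fifth is bass, giving G, C, Eb from the bottom.

G, C, Eb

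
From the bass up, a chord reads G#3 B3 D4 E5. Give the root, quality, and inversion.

E dominant seventh, first inversion

The pitch classes G#, B, D, E arrange in thirds as E–G#–B–D: an E dominant seventh chord.
With the third (G#) in the bass, the chord is in first inversion (figured bass 6/5).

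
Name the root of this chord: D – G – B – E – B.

Reordering D, G, B, E into stacked thirds gives E–G–B–D; the bottom of that stack, E, is the root.

E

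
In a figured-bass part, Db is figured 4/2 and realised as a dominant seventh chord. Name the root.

Eb

The figures 4/2 mean the seventh of the chord is in the bass. If Db is the seventh of a dominant seventh chord, the root is Eb (chord tones Eb–G–Bb–Db).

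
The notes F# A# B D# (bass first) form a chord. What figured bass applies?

The notes F#, A#, B, D# stack in thirds as B–D#–F#–A# — a B major seventh chord. The bass F# is the fifth, so this is second inversion: figured 4/3.

4/3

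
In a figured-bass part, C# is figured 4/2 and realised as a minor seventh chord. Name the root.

The figures 4/2 mean the seventh of the chord is in the bass. If C# is the seventh of a minor seventh chord, the root is D# (chord tones D#–F#–A#–C#).

D#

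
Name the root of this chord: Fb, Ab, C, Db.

The distinct letter names are Fb, Ab, C, Db. Arranged as a stack of thirds they read Db–Fb–Ab–C, so Db is the root (a Db minor-major seventh chord).

Db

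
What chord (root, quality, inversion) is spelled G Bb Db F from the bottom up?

G half-diminished seventh, root position

Reducing to letter names: G, Bb, Db, F. These stack in thirds as G–Bb–Db–F — a G half-diminished seventh chord.
G is the root of G half-diminished seventh; root in the bass means root position (figured bass 7).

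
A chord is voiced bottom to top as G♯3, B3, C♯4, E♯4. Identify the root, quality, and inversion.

The distinct note names are G#, B, C#, E#. Stacked in thirds they read C#–E#–G#–B, which is a dominant seventh chord on C#.
With the fifth (G#) in the bass, the chord is in second inversion (figured bass 4/3).

C# dominant seventh, second inversion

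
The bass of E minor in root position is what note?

The root of E minor (E–G–B) is E; that is the bass in root position.

E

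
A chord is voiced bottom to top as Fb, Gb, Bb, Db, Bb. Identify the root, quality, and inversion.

The distinct note names are Fb, Gb, Bb, Db. Stacked in thirds they read Gb–Bb–Db–Fb, which is a dominant seventh chord on Gb.
Fb is the seventh of Gb dominant seventh; seventh in the bass means third inversion (figured bass 4/2).

Gb dominant seventh, third inversion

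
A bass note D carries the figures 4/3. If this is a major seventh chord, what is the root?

The figures 4/3 mean the fifth of the chord is in the bass. If D is the fifth of a major seventh chord, the root is G (chord tones G–B–D–F#).

G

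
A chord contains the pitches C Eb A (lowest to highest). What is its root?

The distinct letter names are C, Eb, A. Arranged as a stack of thirds they read A–C–Eb, so A is the root (an A diminished triad).

A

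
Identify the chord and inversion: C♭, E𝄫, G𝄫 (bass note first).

Reducing to letter names: Cb, Ebb, Gbb. These stack in thirds as Cb–Ebb–Gbb — a Cb diminished triad.
The lowest note is Cb, the root of the chord, so this is root position (figured bass 5/3).

Cb diminished, root position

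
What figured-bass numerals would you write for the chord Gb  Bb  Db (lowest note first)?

The notes Gb, Bb, Db stack in thirds as Gb–Bb–Db — a Gb major triad. The bass Gb is the root, so this is root position: figured 5/3.

5/3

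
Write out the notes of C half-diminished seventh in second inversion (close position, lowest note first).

C half-diminished seventh is C–Eb–Gb–Bb. Second inversion puts the fifth (Gb) in the bass, with the remaining tones above: Gb, Bb, C, Eb.

Gb, Bb, C, Eb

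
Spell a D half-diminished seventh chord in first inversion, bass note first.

D half-diminished seventh is D–F–Ab–C. First inversion puts the third (F) in the bass, with the remaining tones above: F, Ab, C, D.

F, Ab, C, D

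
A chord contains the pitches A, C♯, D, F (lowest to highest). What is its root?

Reordering A, C#, D, F into stacked thirds gives D–F–A–C#; the bottom of that stack, D, is the root.

D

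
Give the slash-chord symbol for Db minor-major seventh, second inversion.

Dbm(maj7)/Ab

Second inversion of Db minor-major seventh has the fifth (Ab) in the bass. As a slash chord: Dbm(maj7)/Ab.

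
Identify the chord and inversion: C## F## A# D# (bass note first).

The pitch classes C##, F##, A#, D# arrange in thirds as D#–F##–A#–C##: a D# major seventh chord.
C## is the seventh of D# major seventh; seventh in the bass means third inversion (figured bass 4/2).

D# major seventh, third inversion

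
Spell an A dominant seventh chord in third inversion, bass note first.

G, A, C#, E

Spelling A dominant seventh: A–C#–E–G. In third inversion the seventh is bass, giving G, A, C#, E from the bottom.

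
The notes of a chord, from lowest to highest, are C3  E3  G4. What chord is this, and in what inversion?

Reducing to letter names: C, E, G. These stack in thirds as C–E–G — a C major triad.
The lowest note is C, the root of the chord, so this is root position (figured bass 5/3).

C major, root position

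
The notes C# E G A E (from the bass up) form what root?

A

The distinct letter names are C#, E, G, A. Arranged as a stack of thirds they read A–C#–E–G, so A is the root (an A dominant seventh chord).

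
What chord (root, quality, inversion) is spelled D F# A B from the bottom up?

Reducing to letter names: D, F#, A, B. These stack in thirds as B–D–F#–A — a B minor seventh chord.
D is the third of B minor seventh; third in the bass means first inversion (figured bass 6/5).

B minor seventh, first inversion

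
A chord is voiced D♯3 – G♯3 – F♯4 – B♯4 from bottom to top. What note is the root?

G#

Reordering D#, G#, F#, B# into stacked thirds gives G#–B#–D#–F#; the bottom of that stack, G#, is the root.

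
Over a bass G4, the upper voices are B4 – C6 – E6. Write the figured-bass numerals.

The notes G, B, C, E stack in thirds as C–E–G–B — a C major seventh chord. The bass G is the fifth, so this is second inversion: figured 4/3.

4/3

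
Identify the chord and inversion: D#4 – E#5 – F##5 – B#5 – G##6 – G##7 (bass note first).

Reducing to letter names: D#, E#, F##, B#, G##. These stack in thirds as E#–G##–B#–D#–F## — an E# dominant ninth chord.
With the seventh (D#) in the bass, the chord is in third inversion.

E# dominant ninth, third inversion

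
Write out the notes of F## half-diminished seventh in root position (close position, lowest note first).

F##, A#, C#, E#

The chord tones are F##–A#–C#–E#. With the root (F##) lowest for root position: F##, A#, C#, E#.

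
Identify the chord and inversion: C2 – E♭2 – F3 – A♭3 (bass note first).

F minor seventh, second inversion

The distinct note names are C, Eb, F, Ab. Stacked in thirds they read F–Ab–C–Eb, which is a minor seventh chord on F.
The lowest note is C, the fifth of the chord, so this is second inversion (figured bass 4/3).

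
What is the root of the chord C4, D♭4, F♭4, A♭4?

C, Db, Fb, Ab are the tones of a Db minor-major seventh chord (Db–Fb–Ab–C), making Db the root.

Db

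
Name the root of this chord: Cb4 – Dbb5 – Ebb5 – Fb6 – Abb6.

Dbb

Reordering Cb, Dbb, Ebb, Fb, Abb into stacked thirds gives Dbb–Fb–Abb–Cb–Ebb; the bottom of that stack, Dbb, is the root.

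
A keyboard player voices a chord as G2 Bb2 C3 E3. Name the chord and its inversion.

C dominant seventh, second inversion

Reducing to letter names: G, Bb, C, E. These stack in thirds as C–E–G–Bb — a C dominant seventh chord.
The lowest note is G, the fifth of the chord, so this is second inversion (figured bass 4/3).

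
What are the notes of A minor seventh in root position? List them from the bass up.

A minor seventh is A–C–E–G. Root position puts the root (A) in the bass, with the remaining tones above: A, C, E, G.

A, C, E, G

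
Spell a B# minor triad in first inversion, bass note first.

Spelling B# minor: B#–D#–F##. In first inversion the third is bass, giving D#, F##, B# from the bottom.

D#, F##, B#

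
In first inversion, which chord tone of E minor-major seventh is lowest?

E minor-major seventh is E–G–B–D#. First inversion places the third in the bass: G.

G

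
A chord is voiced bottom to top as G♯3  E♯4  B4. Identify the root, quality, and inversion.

E# diminished, first inversion

The pitch classes G#, E#, B arrange in thirds as E#–G#–B: an E# diminished triad.
G# is the third of E# diminished; third in the bass means first inversion (figured bass 6).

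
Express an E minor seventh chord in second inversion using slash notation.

Second inversion of E minor seventh has the fifth (B) in the bass. As a slash chord: Em7/B.

Em7/B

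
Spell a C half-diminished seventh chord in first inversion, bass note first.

Eb, Gb, Bb, C

C half-diminished seventh is C–Eb–Gb–Bb. First inversion puts the third (Eb) in the bass, with the remaining tones above: Eb, Gb, Bb, C.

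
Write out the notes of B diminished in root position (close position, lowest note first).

B diminished is B–D–F. Root position puts the root (B) in the bass, with the remaining tones above: B, D, F.

B, D, F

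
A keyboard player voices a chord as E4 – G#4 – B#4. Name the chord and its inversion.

The pitch classes E, G#, B# arrange in thirds as E–G#–B#: an E augmented triad.
The lowest note is E, the root of the chord, so this is root position (figured bass 5/3).

E augmented, root position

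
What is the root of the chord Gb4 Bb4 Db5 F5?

The distinct letter names are Gb, Bb, Db, F. Arranged as a stack of thirds they read Gb–Bb–Db–F, so Gb is the root (a Gb major seventh chord).

Gb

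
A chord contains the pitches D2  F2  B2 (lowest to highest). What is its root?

B

The distinct letter names are D, F, B. Arranged as a stack of thirds they read B–D–F, so B is the root (a B diminished triad).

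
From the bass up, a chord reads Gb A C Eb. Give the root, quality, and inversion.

The pitch classes Gb, A, C, Eb arrange in thirds as A–C–Eb–Gb: an A diminished seventh chord.
With the seventh (Gb) in the bass, the chord is in third inversion (figured bass 4/2).

A diminished seventh, third inversion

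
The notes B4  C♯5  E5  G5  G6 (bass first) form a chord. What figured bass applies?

The notes B, C#, E, G stack in thirds as C#–E–G–B — a C# half-diminished seventh chord. The bass B is the seventh, so this is third inversion: figured 4/2.

4/2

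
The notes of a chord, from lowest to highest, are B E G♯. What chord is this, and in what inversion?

E major, second inversion

The pitch classes B, E, G# arrange in thirds as E–G#–B: an E major triad.
With the fifth (B) in the bass, the chord is in second inversion (figured bass 6/4).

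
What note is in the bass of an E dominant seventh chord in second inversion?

B

The fifth of E dominant seventh (E–G#–B–D) is B; that is the bass in second inversion.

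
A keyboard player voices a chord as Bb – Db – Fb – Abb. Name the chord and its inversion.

The distinct note names are Bb, Db, Fb, Abb. Stacked in thirds they read Bb–Db–Fb–Abb, which is a diminished seventh chord on Bb.
Bb is the root of Bb diminished seventh; root in the bass means root position (figured bass 7).

Bb diminished seventh, root position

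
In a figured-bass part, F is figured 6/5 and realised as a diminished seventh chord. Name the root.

D

The figures 6/5 mean the third of the chord is in the bass. If F is the third of a diminished seventh chord, the root is D (chord tones D–F–Ab–Cb).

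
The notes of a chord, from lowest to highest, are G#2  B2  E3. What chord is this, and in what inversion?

E major, first inversion

Reducing to letter names: G#, B, E. These stack in thirds as E–G#–B — an E major triad.
With the third (G#) in the bass, the chord is in first inversion (figured bass 6).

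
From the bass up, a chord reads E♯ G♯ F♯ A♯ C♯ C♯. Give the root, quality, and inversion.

Reducing to letter names: E#, G#, F#, A#, C#. These stack in thirds as F#–A#–C#–E#–G# — an F# major ninth chord.
The lowest note is E#, the seventh of the chord, so this is third inversion.

F# major ninth, third inversion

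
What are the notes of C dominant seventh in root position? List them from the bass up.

The chord tones are C–E–G–Bb. With the root (C) lowest for root position: C, E, G, Bb.

C, E, G, Bb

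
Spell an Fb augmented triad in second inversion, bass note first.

C, Fb, Ab

Spelling Fb augmented: Fb–Ab–C. In second inversion the fifth is bass, giving C, Fb, Ab from the bottom.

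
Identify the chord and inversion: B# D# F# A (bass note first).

Reducing to letter names: B#, D#, F#, A. These stack in thirds as B#–D#–F#–A — a B# diminished seventh chord.
The lowest note is B#, the root of the chord, so this is root position (figured bass 7).

B# diminished seventh, root position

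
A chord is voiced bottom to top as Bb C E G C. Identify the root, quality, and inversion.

Reducing to letter names: Bb, C, E, G. These stack in thirds as C–E–G–Bb — a C dominant seventh chord.
With the seventh (Bb) in the bass, the chord is in third inversion (figured bass 4/2).

C dominant seventh, third inversion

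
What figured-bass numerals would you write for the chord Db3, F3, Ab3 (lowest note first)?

5/3

The notes Db, F, Ab stack in thirds as Db–F–Ab — a Db major triad. The bass Db is the root, so this is root position: figured 5/3.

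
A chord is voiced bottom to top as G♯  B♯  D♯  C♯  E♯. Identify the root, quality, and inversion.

Reducing to letter names: G#, B#, D#, C#, E#. These stack in thirds as C#–E#–G#–B#–D# — a C# major ninth chord.
The lowest note is G#, the fifth of the chord, so this is second inversion.

C# major ninth, second inversion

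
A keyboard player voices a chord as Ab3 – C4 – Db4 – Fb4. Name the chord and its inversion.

Reducing to letter names: Ab, C, Db, Fb. These stack in thirds as Db–Fb–Ab–C — a Db minor-major seventh chord.
Ab is the fifth of Db minor-major seventh; fifth in the bass means second inversion (figured bass 4/3).

Db minor-major seventh, second inversion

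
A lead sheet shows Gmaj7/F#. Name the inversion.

Gmaj7/F# means G major seventh with F# in the bass. F# is the seventh of G major seventh (G–B–D–F#), so this is third inversion.

third inversion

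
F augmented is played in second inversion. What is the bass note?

In second inversion the fifth is lowest. For F augmented (F–A–C#) that is C#.

C#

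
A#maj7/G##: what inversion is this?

third inversion

A#maj7/G## means A# major seventh with G## in the bass. G## is the seventh of A# major seventh (A#–C##–E#–G##), so this is third inversion.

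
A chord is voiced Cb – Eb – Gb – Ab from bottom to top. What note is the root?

Ab

Cb, Eb, Gb, Ab are the tones of an Ab minor seventh chord (Ab–Cb–Eb–Gb), making Ab the root.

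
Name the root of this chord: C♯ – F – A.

F

The distinct letter names are C#, F, A. Arranged as a stack of thirds they read F–A–C#, so F is the root (an F augmented triad).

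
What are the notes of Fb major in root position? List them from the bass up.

Fb, Ab, Cb

The chord tones are Fb–Ab–Cb. With the root (Fb) lowest for root position: Fb, Ab, Cb.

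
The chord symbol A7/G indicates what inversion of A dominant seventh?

third inversion

A7/G means A dominant seventh with G in the bass. G is the seventh of A dominant seventh (A–C#–E–G), so this is third inversion.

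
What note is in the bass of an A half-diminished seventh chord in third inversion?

In third inversion the seventh is lowest. For A half-diminished seventh (A–C–Eb–G) that is G.

G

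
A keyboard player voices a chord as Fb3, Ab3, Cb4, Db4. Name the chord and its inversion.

Reducing to letter names: Fb, Ab, Cb, Db. These stack in thirds as Db–Fb–Ab–Cb — a Db minor seventh chord.
With the third (Fb) in the bass, the chord is in first inversion (figured bass 6/5).

Db minor seventh, first inversion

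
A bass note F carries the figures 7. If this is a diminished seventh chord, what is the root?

The figures 7 mean the root of the chord is in the bass. If F is the root of a diminished seventh chord, the root is F (chord tones F–Ab–Cb–Ebb).

F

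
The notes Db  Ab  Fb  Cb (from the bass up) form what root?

Db

Reordering Db, Ab, Fb, Cb into stacked thirds gives Db–Fb–Ab–Cb; the bottom of that stack, Db, is the root.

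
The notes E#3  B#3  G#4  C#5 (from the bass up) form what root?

C#

The distinct letter names are E#, B#, G#, C#. Arranged as a stack of thirds they read C#–E#–G#–B#, so C# is the root (a C# major seventh chord).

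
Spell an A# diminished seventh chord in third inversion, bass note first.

A# diminished seventh is A#–C#–E–G. Third inversion puts the seventh (G) in the bass, with the remaining tones above: G, A#, C#, E.

G, A#, C#, E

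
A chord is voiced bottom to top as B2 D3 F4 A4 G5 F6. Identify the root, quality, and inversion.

G dominant ninth, first inversion

Reducing to letter names: B, D, F, A, G. These stack in thirds as G–B–D–F–A — a G dominant ninth chord.
B is the third of G dominant ninth; third in the bass means first inversion.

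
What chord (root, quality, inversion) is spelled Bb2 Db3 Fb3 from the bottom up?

Bb diminished, root position

The pitch classes Bb, Db, Fb arrange in thirds as Bb–Db–Fb: a Bb diminished triad.
Bb is the root of Bb diminished; root in the bass means root position (figured bass 5/3).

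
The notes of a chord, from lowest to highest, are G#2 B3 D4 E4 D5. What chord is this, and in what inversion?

The pitch classes G#, B, D, E arrange in thirds as E–G#–B–D: an E dominant seventh chord.
G# is the third of E dominant seventh; third in the bass means first inversion (figured bass 6/5).

E dominant seventh, first inversion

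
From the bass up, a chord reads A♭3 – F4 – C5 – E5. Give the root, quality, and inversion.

F minor-major seventh, first inversion

The pitch classes Ab, F, C, E arrange in thirds as F–Ab–C–E: an F minor-major seventh chord.
With the third (Ab) in the bass, the chord is in first inversion (figured bass 6/5).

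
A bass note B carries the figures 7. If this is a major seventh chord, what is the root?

The figures 7 mean the root of the chord is in the bass. If B is the root of a major seventh chord, the root is B (chord tones B–D#–F#–A#).

B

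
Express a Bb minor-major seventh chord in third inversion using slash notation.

Third inversion of Bb minor-major seventh has the seventh (A) in the bass. As a slash chord: Bbm(maj7)/A.

Bbm(maj7)/A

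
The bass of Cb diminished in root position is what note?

Cb

Cb diminished is Cb–Ebb–Gbb. Root position places the root in the bass: Cb.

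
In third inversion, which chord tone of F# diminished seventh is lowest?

The seventh of F# diminished seventh (F#–A–C–Eb) is Eb; that is the bass in third inversion.

Eb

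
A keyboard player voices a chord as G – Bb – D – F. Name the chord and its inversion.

G minor seventh, root position

Reducing to letter names: G, Bb, D, F. These stack in thirds as G–Bb–D–F — a G minor seventh chord.
G is the root of G minor seventh; root in the bass means root position (figured bass 7).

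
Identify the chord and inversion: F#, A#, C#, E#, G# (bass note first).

Reducing to letter names: F#, A#, C#, E#, G#. These stack in thirds as F#–A#–C#–E#–G# — an F# major ninth chord.
The lowest note is F#, the root of the chord, so this is root position.

F# major ninth, root position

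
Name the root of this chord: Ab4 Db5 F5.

The distinct letter names are Ab, Db, F. Arranged as a stack of thirds they read Db–F–Ab, so Db is the root (a Db major triad).

Db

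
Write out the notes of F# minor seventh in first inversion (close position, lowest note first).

A, C#, E, F#

Spelling F# minor seventh: F#–A–C#–E. In first inversion the third is bass, giving A, C#, E, F# from the bottom.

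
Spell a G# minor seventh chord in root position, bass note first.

G#, B, D#, F#

The chord tones are G#–B–D#–F#. With the root (G#) lowest for root position: G#, B, D#, F#.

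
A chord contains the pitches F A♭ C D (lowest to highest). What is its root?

D

Reordering F, Ab, C, D into stacked thirds gives D–F–Ab–C; the bottom of that stack, D, is the root.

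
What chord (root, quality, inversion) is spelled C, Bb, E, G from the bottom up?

The pitch classes C, Bb, E, G arrange in thirds as C–E–G–Bb: a C dominant seventh chord.
The lowest note is C, the root of the chord, so this is root position (figured bass 7).

C dominant seventh, root position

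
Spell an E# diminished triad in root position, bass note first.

E#, G#, B

The chord tones are E#–G#–B. With the root (E#) lowest for root position: E#, G#, B.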